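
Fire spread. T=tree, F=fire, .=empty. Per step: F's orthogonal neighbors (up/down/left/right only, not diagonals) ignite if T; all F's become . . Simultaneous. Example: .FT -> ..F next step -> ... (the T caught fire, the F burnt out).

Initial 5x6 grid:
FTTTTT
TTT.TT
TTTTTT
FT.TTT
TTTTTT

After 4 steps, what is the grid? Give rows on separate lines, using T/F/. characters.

Step 1: 5 trees catch fire, 2 burn out
  .FTTTT
  FTT.TT
  FTTTTT
  .F.TTT
  FTTTTT
Step 2: 4 trees catch fire, 5 burn out
  ..FTTT
  .FT.TT
  .FTTTT
  ...TTT
  .FTTTT
Step 3: 4 trees catch fire, 4 burn out
  ...FTT
  ..F.TT
  ..FTTT
  ...TTT
  ..FTTT
Step 4: 3 trees catch fire, 4 burn out
  ....FT
  ....TT
  ...FTT
  ...TTT
  ...FTT

....FT
....TT
...FTT
...TTT
...FTT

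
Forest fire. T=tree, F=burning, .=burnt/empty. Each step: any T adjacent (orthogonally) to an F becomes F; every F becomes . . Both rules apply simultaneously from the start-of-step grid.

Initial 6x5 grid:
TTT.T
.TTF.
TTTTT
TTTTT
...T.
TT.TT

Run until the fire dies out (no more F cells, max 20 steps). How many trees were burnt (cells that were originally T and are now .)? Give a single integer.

Answer: 18

Derivation:
Step 1: +2 fires, +1 burnt (F count now 2)
Step 2: +5 fires, +2 burnt (F count now 5)
Step 3: +5 fires, +5 burnt (F count now 5)
Step 4: +4 fires, +5 burnt (F count now 4)
Step 5: +2 fires, +4 burnt (F count now 2)
Step 6: +0 fires, +2 burnt (F count now 0)
Fire out after step 6
Initially T: 21, now '.': 27
Total burnt (originally-T cells now '.'): 18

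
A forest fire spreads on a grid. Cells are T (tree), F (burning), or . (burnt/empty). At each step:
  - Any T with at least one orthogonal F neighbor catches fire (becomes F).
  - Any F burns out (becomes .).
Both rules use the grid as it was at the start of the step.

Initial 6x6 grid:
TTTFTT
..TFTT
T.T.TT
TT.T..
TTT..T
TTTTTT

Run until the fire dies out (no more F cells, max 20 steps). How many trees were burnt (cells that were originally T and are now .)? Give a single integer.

Step 1: +4 fires, +2 burnt (F count now 4)
Step 2: +5 fires, +4 burnt (F count now 5)
Step 3: +2 fires, +5 burnt (F count now 2)
Step 4: +0 fires, +2 burnt (F count now 0)
Fire out after step 4
Initially T: 25, now '.': 22
Total burnt (originally-T cells now '.'): 11

Answer: 11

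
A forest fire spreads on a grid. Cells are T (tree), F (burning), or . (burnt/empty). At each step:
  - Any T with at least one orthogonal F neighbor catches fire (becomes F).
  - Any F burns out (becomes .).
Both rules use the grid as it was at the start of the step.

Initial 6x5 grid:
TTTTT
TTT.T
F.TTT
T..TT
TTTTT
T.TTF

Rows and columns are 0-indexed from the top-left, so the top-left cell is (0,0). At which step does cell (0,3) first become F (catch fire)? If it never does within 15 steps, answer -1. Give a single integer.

Step 1: cell (0,3)='T' (+4 fires, +2 burnt)
Step 2: cell (0,3)='T' (+6 fires, +4 burnt)
Step 3: cell (0,3)='T' (+7 fires, +6 burnt)
Step 4: cell (0,3)='T' (+4 fires, +7 burnt)
Step 5: cell (0,3)='F' (+2 fires, +4 burnt)
  -> target ignites at step 5
Step 6: cell (0,3)='.' (+0 fires, +2 burnt)
  fire out at step 6

5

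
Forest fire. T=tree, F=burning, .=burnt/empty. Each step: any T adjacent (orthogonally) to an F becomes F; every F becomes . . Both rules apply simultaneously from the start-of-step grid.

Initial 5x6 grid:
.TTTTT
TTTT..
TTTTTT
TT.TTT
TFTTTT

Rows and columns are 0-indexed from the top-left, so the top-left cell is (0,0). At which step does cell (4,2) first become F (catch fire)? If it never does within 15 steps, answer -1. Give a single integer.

Step 1: cell (4,2)='F' (+3 fires, +1 burnt)
  -> target ignites at step 1
Step 2: cell (4,2)='.' (+3 fires, +3 burnt)
Step 3: cell (4,2)='.' (+5 fires, +3 burnt)
Step 4: cell (4,2)='.' (+6 fires, +5 burnt)
Step 5: cell (4,2)='.' (+4 fires, +6 burnt)
Step 6: cell (4,2)='.' (+2 fires, +4 burnt)
Step 7: cell (4,2)='.' (+1 fires, +2 burnt)
Step 8: cell (4,2)='.' (+1 fires, +1 burnt)
Step 9: cell (4,2)='.' (+0 fires, +1 burnt)
  fire out at step 9

1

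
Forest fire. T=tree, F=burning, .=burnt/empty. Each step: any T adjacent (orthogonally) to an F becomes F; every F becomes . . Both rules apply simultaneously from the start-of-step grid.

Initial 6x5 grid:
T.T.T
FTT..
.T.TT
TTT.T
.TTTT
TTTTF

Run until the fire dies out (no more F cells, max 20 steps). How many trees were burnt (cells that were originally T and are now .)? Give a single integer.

Step 1: +4 fires, +2 burnt (F count now 4)
Step 2: +5 fires, +4 burnt (F count now 5)
Step 3: +5 fires, +5 burnt (F count now 5)
Step 4: +5 fires, +5 burnt (F count now 5)
Step 5: +0 fires, +5 burnt (F count now 0)
Fire out after step 5
Initially T: 20, now '.': 29
Total burnt (originally-T cells now '.'): 19

Answer: 19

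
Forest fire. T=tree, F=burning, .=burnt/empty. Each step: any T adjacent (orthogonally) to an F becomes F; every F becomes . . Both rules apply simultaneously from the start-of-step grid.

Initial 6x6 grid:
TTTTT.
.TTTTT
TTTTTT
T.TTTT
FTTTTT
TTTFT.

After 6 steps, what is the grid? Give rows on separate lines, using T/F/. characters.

Step 1: 6 trees catch fire, 2 burn out
  TTTTT.
  .TTTTT
  TTTTTT
  F.TTTT
  .FTFTT
  FTF.F.
Step 2: 5 trees catch fire, 6 burn out
  TTTTT.
  .TTTTT
  FTTTTT
  ..TFTT
  ..F.FT
  .F....
Step 3: 5 trees catch fire, 5 burn out
  TTTTT.
  .TTTTT
  .FTFTT
  ..F.FT
  .....F
  ......
Step 4: 5 trees catch fire, 5 burn out
  TTTTT.
  .FTFTT
  ..F.FT
  .....F
  ......
  ......
Step 5: 5 trees catch fire, 5 burn out
  TFTFT.
  ..F.FT
  .....F
  ......
  ......
  ......
Step 6: 4 trees catch fire, 5 burn out
  F.F.F.
  .....F
  ......
  ......
  ......
  ......

F.F.F.
.....F
......
......
......
......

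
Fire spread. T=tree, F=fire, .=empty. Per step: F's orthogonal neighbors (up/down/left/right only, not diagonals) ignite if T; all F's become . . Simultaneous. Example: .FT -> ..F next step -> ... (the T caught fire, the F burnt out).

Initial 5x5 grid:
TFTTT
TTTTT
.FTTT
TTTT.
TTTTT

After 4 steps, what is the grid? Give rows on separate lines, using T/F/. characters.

Step 1: 5 trees catch fire, 2 burn out
  F.FTT
  TFTTT
  ..FTT
  TFTT.
  TTTTT
Step 2: 7 trees catch fire, 5 burn out
  ...FT
  F.FTT
  ...FT
  F.FT.
  TFTTT
Step 3: 6 trees catch fire, 7 burn out
  ....F
  ...FT
  ....F
  ...F.
  F.FTT
Step 4: 2 trees catch fire, 6 burn out
  .....
  ....F
  .....
  .....
  ...FT

.....
....F
.....
.....
...FT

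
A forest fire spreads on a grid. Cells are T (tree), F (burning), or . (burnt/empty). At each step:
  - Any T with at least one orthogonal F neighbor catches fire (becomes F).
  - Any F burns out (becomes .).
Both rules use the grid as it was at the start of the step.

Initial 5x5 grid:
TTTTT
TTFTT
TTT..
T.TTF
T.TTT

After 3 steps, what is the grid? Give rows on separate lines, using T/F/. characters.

Step 1: 6 trees catch fire, 2 burn out
  TTFTT
  TF.FT
  TTF..
  T.TF.
  T.TTF
Step 2: 7 trees catch fire, 6 burn out
  TF.FT
  F...F
  TF...
  T.F..
  T.TF.
Step 3: 4 trees catch fire, 7 burn out
  F...F
  .....
  F....
  T....
  T.F..

F...F
.....
F....
T....
T.F..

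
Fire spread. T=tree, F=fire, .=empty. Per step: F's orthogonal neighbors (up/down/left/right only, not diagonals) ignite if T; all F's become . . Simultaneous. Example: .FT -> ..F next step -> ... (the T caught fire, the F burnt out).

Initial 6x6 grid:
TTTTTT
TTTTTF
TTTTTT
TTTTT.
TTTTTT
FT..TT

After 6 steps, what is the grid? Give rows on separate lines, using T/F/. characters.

Step 1: 5 trees catch fire, 2 burn out
  TTTTTF
  TTTTF.
  TTTTTF
  TTTTT.
  FTTTTT
  .F..TT
Step 2: 5 trees catch fire, 5 burn out
  TTTTF.
  TTTF..
  TTTTF.
  FTTTT.
  .FTTTT
  ....TT
Step 3: 7 trees catch fire, 5 burn out
  TTTF..
  TTF...
  FTTF..
  .FTTF.
  ..FTTT
  ....TT
Step 4: 9 trees catch fire, 7 burn out
  TTF...
  FF....
  .FF...
  ..FF..
  ...FFT
  ....TT
Step 5: 4 trees catch fire, 9 burn out
  FF....
  ......
  ......
  ......
  .....F
  ....FT
Step 6: 1 trees catch fire, 4 burn out
  ......
  ......
  ......
  ......
  ......
  .....F

......
......
......
......
......
.....F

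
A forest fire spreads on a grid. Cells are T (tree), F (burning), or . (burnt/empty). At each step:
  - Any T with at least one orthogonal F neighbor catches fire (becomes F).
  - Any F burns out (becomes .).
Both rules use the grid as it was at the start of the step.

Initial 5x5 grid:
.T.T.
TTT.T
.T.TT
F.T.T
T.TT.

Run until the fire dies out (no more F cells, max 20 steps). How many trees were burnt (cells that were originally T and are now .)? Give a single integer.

Step 1: +1 fires, +1 burnt (F count now 1)
Step 2: +0 fires, +1 burnt (F count now 0)
Fire out after step 2
Initially T: 14, now '.': 12
Total burnt (originally-T cells now '.'): 1

Answer: 1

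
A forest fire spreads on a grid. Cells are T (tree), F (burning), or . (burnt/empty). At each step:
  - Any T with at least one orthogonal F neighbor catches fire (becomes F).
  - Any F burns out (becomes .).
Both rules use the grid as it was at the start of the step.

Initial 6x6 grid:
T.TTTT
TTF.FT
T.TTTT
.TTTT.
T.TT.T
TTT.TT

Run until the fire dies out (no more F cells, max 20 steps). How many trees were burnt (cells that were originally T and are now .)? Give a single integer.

Step 1: +6 fires, +2 burnt (F count now 6)
Step 2: +7 fires, +6 burnt (F count now 7)
Step 3: +5 fires, +7 burnt (F count now 5)
Step 4: +2 fires, +5 burnt (F count now 2)
Step 5: +1 fires, +2 burnt (F count now 1)
Step 6: +1 fires, +1 burnt (F count now 1)
Step 7: +1 fires, +1 burnt (F count now 1)
Step 8: +0 fires, +1 burnt (F count now 0)
Fire out after step 8
Initially T: 26, now '.': 33
Total burnt (originally-T cells now '.'): 23

Answer: 23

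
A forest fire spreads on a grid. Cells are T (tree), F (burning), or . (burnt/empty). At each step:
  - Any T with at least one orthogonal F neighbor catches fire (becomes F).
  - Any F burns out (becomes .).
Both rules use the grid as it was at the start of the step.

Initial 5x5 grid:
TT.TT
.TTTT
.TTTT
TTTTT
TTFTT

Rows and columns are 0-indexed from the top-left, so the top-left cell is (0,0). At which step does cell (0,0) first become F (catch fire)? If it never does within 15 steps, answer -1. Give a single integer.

Step 1: cell (0,0)='T' (+3 fires, +1 burnt)
Step 2: cell (0,0)='T' (+5 fires, +3 burnt)
Step 3: cell (0,0)='T' (+5 fires, +5 burnt)
Step 4: cell (0,0)='T' (+3 fires, +5 burnt)
Step 5: cell (0,0)='T' (+3 fires, +3 burnt)
Step 6: cell (0,0)='F' (+2 fires, +3 burnt)
  -> target ignites at step 6
Step 7: cell (0,0)='.' (+0 fires, +2 burnt)
  fire out at step 7

6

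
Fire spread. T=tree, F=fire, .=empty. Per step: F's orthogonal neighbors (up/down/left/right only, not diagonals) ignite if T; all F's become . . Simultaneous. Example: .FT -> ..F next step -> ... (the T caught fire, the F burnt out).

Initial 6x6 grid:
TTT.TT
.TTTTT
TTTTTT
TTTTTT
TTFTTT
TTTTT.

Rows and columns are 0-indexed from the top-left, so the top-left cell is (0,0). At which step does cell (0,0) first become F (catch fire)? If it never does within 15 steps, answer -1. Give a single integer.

Step 1: cell (0,0)='T' (+4 fires, +1 burnt)
Step 2: cell (0,0)='T' (+7 fires, +4 burnt)
Step 3: cell (0,0)='T' (+8 fires, +7 burnt)
Step 4: cell (0,0)='T' (+6 fires, +8 burnt)
Step 5: cell (0,0)='T' (+3 fires, +6 burnt)
Step 6: cell (0,0)='F' (+3 fires, +3 burnt)
  -> target ignites at step 6
Step 7: cell (0,0)='.' (+1 fires, +3 burnt)
Step 8: cell (0,0)='.' (+0 fires, +1 burnt)
  fire out at step 8

6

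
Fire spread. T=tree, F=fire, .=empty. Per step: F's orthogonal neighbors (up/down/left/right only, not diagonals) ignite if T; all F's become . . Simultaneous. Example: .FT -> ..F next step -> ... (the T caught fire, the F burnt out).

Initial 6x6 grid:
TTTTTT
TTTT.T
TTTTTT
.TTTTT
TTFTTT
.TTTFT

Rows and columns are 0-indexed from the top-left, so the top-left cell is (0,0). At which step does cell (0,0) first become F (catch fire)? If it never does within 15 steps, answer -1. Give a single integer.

Step 1: cell (0,0)='T' (+7 fires, +2 burnt)
Step 2: cell (0,0)='T' (+7 fires, +7 burnt)
Step 3: cell (0,0)='T' (+5 fires, +7 burnt)
Step 4: cell (0,0)='T' (+5 fires, +5 burnt)
Step 5: cell (0,0)='T' (+4 fires, +5 burnt)
Step 6: cell (0,0)='F' (+3 fires, +4 burnt)
  -> target ignites at step 6
Step 7: cell (0,0)='.' (+0 fires, +3 burnt)
  fire out at step 7

6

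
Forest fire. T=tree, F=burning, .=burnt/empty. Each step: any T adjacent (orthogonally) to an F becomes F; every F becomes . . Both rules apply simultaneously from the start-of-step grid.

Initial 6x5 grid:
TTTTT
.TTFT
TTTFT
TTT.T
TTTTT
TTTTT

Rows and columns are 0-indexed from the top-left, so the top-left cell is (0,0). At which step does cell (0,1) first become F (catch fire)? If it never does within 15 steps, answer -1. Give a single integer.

Step 1: cell (0,1)='T' (+5 fires, +2 burnt)
Step 2: cell (0,1)='T' (+6 fires, +5 burnt)
Step 3: cell (0,1)='F' (+5 fires, +6 burnt)
  -> target ignites at step 3
Step 4: cell (0,1)='.' (+6 fires, +5 burnt)
Step 5: cell (0,1)='.' (+3 fires, +6 burnt)
Step 6: cell (0,1)='.' (+1 fires, +3 burnt)
Step 7: cell (0,1)='.' (+0 fires, +1 burnt)
  fire out at step 7

3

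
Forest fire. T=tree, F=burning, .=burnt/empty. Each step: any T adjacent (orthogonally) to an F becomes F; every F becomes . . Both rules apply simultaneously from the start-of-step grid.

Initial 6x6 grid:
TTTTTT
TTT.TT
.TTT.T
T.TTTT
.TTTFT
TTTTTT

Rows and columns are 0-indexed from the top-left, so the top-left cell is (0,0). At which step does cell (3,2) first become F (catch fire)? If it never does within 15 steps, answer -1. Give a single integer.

Step 1: cell (3,2)='T' (+4 fires, +1 burnt)
Step 2: cell (3,2)='T' (+5 fires, +4 burnt)
Step 3: cell (3,2)='F' (+5 fires, +5 burnt)
  -> target ignites at step 3
Step 4: cell (3,2)='.' (+3 fires, +5 burnt)
Step 5: cell (3,2)='.' (+5 fires, +3 burnt)
Step 6: cell (3,2)='.' (+3 fires, +5 burnt)
Step 7: cell (3,2)='.' (+3 fires, +3 burnt)
Step 8: cell (3,2)='.' (+1 fires, +3 burnt)
Step 9: cell (3,2)='.' (+0 fires, +1 burnt)
  fire out at step 9

3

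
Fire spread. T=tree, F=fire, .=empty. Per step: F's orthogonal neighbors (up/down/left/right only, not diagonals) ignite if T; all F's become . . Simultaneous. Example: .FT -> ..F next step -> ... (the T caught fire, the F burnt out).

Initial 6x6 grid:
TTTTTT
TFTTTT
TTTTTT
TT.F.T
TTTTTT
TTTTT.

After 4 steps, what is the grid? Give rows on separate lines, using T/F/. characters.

Step 1: 6 trees catch fire, 2 burn out
  TFTTTT
  F.FTTT
  TFTFTT
  TT...T
  TTTFTT
  TTTTT.
Step 2: 10 trees catch fire, 6 burn out
  F.FTTT
  ...FTT
  F.F.FT
  TF...T
  TTF.FT
  TTTFT.
Step 3: 8 trees catch fire, 10 burn out
  ...FTT
  ....FT
  .....F
  F....T
  TF...F
  TTF.F.
Step 4: 5 trees catch fire, 8 burn out
  ....FT
  .....F
  ......
  .....F
  F.....
  TF....

....FT
.....F
......
.....F
F.....
TF....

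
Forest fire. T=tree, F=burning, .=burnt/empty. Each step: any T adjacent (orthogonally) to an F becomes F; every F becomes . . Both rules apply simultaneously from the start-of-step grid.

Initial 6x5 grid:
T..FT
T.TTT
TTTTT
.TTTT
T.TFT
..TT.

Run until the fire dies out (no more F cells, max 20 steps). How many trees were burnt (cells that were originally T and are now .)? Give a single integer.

Answer: 19

Derivation:
Step 1: +6 fires, +2 burnt (F count now 6)
Step 2: +6 fires, +6 burnt (F count now 6)
Step 3: +3 fires, +6 burnt (F count now 3)
Step 4: +1 fires, +3 burnt (F count now 1)
Step 5: +1 fires, +1 burnt (F count now 1)
Step 6: +1 fires, +1 burnt (F count now 1)
Step 7: +1 fires, +1 burnt (F count now 1)
Step 8: +0 fires, +1 burnt (F count now 0)
Fire out after step 8
Initially T: 20, now '.': 29
Total burnt (originally-T cells now '.'): 19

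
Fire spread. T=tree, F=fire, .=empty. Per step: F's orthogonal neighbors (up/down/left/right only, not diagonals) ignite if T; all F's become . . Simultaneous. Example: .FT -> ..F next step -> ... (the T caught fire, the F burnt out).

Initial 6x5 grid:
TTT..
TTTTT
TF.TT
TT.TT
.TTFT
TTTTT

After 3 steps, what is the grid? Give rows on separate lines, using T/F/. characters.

Step 1: 7 trees catch fire, 2 burn out
  TTT..
  TFTTT
  F..TT
  TF.FT
  .TF.F
  TTTFT
Step 2: 9 trees catch fire, 7 burn out
  TFT..
  F.FTT
  ...FT
  F...F
  .F...
  TTF.F
Step 3: 5 trees catch fire, 9 burn out
  F.F..
  ...FT
  ....F
  .....
  .....
  TF...

F.F..
...FT
....F
.....
.....
TF...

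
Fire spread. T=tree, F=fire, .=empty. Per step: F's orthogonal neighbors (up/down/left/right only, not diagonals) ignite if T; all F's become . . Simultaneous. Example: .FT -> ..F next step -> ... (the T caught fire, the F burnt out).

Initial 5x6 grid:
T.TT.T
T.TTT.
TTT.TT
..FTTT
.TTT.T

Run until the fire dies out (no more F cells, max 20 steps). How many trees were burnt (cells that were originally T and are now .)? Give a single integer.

Step 1: +3 fires, +1 burnt (F count now 3)
Step 2: +5 fires, +3 burnt (F count now 5)
Step 3: +5 fires, +5 burnt (F count now 5)
Step 4: +5 fires, +5 burnt (F count now 5)
Step 5: +1 fires, +5 burnt (F count now 1)
Step 6: +0 fires, +1 burnt (F count now 0)
Fire out after step 6
Initially T: 20, now '.': 29
Total burnt (originally-T cells now '.'): 19

Answer: 19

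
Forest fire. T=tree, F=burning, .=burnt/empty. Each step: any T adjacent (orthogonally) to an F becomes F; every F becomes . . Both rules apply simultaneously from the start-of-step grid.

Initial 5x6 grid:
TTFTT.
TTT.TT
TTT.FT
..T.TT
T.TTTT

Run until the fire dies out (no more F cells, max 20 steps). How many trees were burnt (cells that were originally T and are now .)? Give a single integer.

Answer: 20

Derivation:
Step 1: +6 fires, +2 burnt (F count now 6)
Step 2: +7 fires, +6 burnt (F count now 7)
Step 3: +5 fires, +7 burnt (F count now 5)
Step 4: +2 fires, +5 burnt (F count now 2)
Step 5: +0 fires, +2 burnt (F count now 0)
Fire out after step 5
Initially T: 21, now '.': 29
Total burnt (originally-T cells now '.'): 20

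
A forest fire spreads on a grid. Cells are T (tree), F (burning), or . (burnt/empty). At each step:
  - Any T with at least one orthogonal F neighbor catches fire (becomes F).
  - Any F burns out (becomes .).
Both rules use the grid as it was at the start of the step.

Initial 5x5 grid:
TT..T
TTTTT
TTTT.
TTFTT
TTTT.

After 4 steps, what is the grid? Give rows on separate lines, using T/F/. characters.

Step 1: 4 trees catch fire, 1 burn out
  TT..T
  TTTTT
  TTFT.
  TF.FT
  TTFT.
Step 2: 7 trees catch fire, 4 burn out
  TT..T
  TTFTT
  TF.F.
  F...F
  TF.F.
Step 3: 4 trees catch fire, 7 burn out
  TT..T
  TF.FT
  F....
  .....
  F....
Step 4: 3 trees catch fire, 4 burn out
  TF..T
  F...F
  .....
  .....
  .....

TF..T
F...F
.....
.....
.....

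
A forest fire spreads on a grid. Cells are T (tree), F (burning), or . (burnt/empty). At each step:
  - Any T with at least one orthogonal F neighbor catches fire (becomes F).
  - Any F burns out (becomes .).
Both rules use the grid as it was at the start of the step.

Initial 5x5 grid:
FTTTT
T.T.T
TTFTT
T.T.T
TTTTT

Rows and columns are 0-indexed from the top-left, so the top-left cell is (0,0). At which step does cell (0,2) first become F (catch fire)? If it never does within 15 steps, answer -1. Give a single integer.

Step 1: cell (0,2)='T' (+6 fires, +2 burnt)
Step 2: cell (0,2)='F' (+4 fires, +6 burnt)
  -> target ignites at step 2
Step 3: cell (0,2)='.' (+6 fires, +4 burnt)
Step 4: cell (0,2)='.' (+3 fires, +6 burnt)
Step 5: cell (0,2)='.' (+0 fires, +3 burnt)
  fire out at step 5

2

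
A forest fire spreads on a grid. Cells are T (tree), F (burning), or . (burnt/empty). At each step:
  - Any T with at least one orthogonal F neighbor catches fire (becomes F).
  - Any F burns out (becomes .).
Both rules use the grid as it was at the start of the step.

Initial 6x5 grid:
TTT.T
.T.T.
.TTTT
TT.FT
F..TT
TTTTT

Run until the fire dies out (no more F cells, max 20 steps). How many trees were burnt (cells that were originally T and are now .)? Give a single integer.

Answer: 19

Derivation:
Step 1: +5 fires, +2 burnt (F count now 5)
Step 2: +7 fires, +5 burnt (F count now 7)
Step 3: +3 fires, +7 burnt (F count now 3)
Step 4: +1 fires, +3 burnt (F count now 1)
Step 5: +1 fires, +1 burnt (F count now 1)
Step 6: +2 fires, +1 burnt (F count now 2)
Step 7: +0 fires, +2 burnt (F count now 0)
Fire out after step 7
Initially T: 20, now '.': 29
Total burnt (originally-T cells now '.'): 19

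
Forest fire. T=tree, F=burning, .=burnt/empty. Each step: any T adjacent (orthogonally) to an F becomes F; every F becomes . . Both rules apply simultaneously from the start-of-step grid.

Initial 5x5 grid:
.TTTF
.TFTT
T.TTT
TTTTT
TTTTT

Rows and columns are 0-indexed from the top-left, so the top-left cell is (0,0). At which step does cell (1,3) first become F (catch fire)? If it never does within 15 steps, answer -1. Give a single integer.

Step 1: cell (1,3)='F' (+6 fires, +2 burnt)
  -> target ignites at step 1
Step 2: cell (1,3)='.' (+4 fires, +6 burnt)
Step 3: cell (1,3)='.' (+4 fires, +4 burnt)
Step 4: cell (1,3)='.' (+4 fires, +4 burnt)
Step 5: cell (1,3)='.' (+2 fires, +4 burnt)
Step 6: cell (1,3)='.' (+0 fires, +2 burnt)
  fire out at step 6

1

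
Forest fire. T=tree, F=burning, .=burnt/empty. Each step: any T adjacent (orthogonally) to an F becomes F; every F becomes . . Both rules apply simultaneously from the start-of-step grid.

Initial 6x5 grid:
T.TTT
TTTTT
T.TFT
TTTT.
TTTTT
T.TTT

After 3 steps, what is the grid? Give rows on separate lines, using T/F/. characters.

Step 1: 4 trees catch fire, 1 burn out
  T.TTT
  TTTFT
  T.F.F
  TTTF.
  TTTTT
  T.TTT
Step 2: 5 trees catch fire, 4 burn out
  T.TFT
  TTF.F
  T....
  TTF..
  TTTFT
  T.TTT
Step 3: 7 trees catch fire, 5 burn out
  T.F.F
  TF...
  T....
  TF...
  TTF.F
  T.TFT

T.F.F
TF...
T....
TF...
TTF.F
T.TFT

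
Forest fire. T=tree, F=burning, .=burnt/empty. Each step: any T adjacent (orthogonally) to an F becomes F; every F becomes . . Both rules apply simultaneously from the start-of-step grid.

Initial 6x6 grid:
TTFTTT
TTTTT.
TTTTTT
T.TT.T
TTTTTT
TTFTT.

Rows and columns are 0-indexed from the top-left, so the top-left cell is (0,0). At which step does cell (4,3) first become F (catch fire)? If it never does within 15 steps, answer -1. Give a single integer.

Step 1: cell (4,3)='T' (+6 fires, +2 burnt)
Step 2: cell (4,3)='F' (+10 fires, +6 burnt)
  -> target ignites at step 2
Step 3: cell (4,3)='.' (+8 fires, +10 burnt)
Step 4: cell (4,3)='.' (+4 fires, +8 burnt)
Step 5: cell (4,3)='.' (+2 fires, +4 burnt)
Step 6: cell (4,3)='.' (+0 fires, +2 burnt)
  fire out at step 6

2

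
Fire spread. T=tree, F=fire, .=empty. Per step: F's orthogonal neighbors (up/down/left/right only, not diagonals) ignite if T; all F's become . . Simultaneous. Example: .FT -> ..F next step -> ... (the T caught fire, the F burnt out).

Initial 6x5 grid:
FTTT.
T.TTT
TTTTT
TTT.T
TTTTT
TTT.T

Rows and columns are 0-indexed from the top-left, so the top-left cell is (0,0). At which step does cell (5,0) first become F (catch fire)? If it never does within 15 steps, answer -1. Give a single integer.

Step 1: cell (5,0)='T' (+2 fires, +1 burnt)
Step 2: cell (5,0)='T' (+2 fires, +2 burnt)
Step 3: cell (5,0)='T' (+4 fires, +2 burnt)
Step 4: cell (5,0)='T' (+4 fires, +4 burnt)
Step 5: cell (5,0)='F' (+5 fires, +4 burnt)
  -> target ignites at step 5
Step 6: cell (5,0)='.' (+3 fires, +5 burnt)
Step 7: cell (5,0)='.' (+3 fires, +3 burnt)
Step 8: cell (5,0)='.' (+1 fires, +3 burnt)
Step 9: cell (5,0)='.' (+1 fires, +1 burnt)
Step 10: cell (5,0)='.' (+0 fires, +1 burnt)
  fire out at step 10

5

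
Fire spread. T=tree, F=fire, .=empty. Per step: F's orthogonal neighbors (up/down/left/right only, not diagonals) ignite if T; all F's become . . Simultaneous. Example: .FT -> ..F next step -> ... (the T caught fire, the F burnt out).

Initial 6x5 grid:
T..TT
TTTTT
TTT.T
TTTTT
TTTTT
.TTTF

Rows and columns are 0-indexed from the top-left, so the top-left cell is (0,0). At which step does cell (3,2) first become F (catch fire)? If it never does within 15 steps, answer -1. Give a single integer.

Step 1: cell (3,2)='T' (+2 fires, +1 burnt)
Step 2: cell (3,2)='T' (+3 fires, +2 burnt)
Step 3: cell (3,2)='T' (+4 fires, +3 burnt)
Step 4: cell (3,2)='F' (+3 fires, +4 burnt)
  -> target ignites at step 4
Step 5: cell (3,2)='.' (+5 fires, +3 burnt)
Step 6: cell (3,2)='.' (+4 fires, +5 burnt)
Step 7: cell (3,2)='.' (+2 fires, +4 burnt)
Step 8: cell (3,2)='.' (+1 fires, +2 burnt)
Step 9: cell (3,2)='.' (+1 fires, +1 burnt)
Step 10: cell (3,2)='.' (+0 fires, +1 burnt)
  fire out at step 10

4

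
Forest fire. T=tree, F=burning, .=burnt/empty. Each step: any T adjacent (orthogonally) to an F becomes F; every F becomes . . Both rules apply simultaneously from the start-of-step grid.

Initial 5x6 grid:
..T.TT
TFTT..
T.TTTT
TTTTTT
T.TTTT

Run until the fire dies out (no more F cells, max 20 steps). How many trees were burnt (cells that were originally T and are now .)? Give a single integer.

Step 1: +2 fires, +1 burnt (F count now 2)
Step 2: +4 fires, +2 burnt (F count now 4)
Step 3: +3 fires, +4 burnt (F count now 3)
Step 4: +5 fires, +3 burnt (F count now 5)
Step 5: +3 fires, +5 burnt (F count now 3)
Step 6: +2 fires, +3 burnt (F count now 2)
Step 7: +1 fires, +2 burnt (F count now 1)
Step 8: +0 fires, +1 burnt (F count now 0)
Fire out after step 8
Initially T: 22, now '.': 28
Total burnt (originally-T cells now '.'): 20

Answer: 20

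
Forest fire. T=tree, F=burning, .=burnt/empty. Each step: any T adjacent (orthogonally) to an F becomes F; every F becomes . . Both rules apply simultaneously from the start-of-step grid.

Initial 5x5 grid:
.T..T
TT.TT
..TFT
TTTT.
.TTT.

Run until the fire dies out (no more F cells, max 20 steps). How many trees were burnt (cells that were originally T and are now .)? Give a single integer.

Answer: 12

Derivation:
Step 1: +4 fires, +1 burnt (F count now 4)
Step 2: +3 fires, +4 burnt (F count now 3)
Step 3: +3 fires, +3 burnt (F count now 3)
Step 4: +2 fires, +3 burnt (F count now 2)
Step 5: +0 fires, +2 burnt (F count now 0)
Fire out after step 5
Initially T: 15, now '.': 22
Total burnt (originally-T cells now '.'): 12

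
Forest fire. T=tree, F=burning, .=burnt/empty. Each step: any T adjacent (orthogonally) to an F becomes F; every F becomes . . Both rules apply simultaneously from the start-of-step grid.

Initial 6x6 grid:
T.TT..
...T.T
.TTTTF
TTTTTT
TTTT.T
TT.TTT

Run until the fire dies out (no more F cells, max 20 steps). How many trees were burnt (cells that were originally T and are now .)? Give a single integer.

Step 1: +3 fires, +1 burnt (F count now 3)
Step 2: +3 fires, +3 burnt (F count now 3)
Step 3: +4 fires, +3 burnt (F count now 4)
Step 4: +5 fires, +4 burnt (F count now 5)
Step 5: +4 fires, +5 burnt (F count now 4)
Step 6: +2 fires, +4 burnt (F count now 2)
Step 7: +2 fires, +2 burnt (F count now 2)
Step 8: +1 fires, +2 burnt (F count now 1)
Step 9: +0 fires, +1 burnt (F count now 0)
Fire out after step 9
Initially T: 25, now '.': 35
Total burnt (originally-T cells now '.'): 24

Answer: 24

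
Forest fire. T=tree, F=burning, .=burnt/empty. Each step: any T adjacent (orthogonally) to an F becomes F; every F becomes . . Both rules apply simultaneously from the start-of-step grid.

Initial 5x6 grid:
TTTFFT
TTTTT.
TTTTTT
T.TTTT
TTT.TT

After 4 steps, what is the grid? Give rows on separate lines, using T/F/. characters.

Step 1: 4 trees catch fire, 2 burn out
  TTF..F
  TTTFF.
  TTTTTT
  T.TTTT
  TTT.TT
Step 2: 4 trees catch fire, 4 burn out
  TF....
  TTF...
  TTTFFT
  T.TTTT
  TTT.TT
Step 3: 6 trees catch fire, 4 burn out
  F.....
  TF....
  TTF..F
  T.TFFT
  TTT.TT
Step 4: 5 trees catch fire, 6 burn out
  ......
  F.....
  TF....
  T.F..F
  TTT.FT

......
F.....
TF....
T.F..F
TTT.FT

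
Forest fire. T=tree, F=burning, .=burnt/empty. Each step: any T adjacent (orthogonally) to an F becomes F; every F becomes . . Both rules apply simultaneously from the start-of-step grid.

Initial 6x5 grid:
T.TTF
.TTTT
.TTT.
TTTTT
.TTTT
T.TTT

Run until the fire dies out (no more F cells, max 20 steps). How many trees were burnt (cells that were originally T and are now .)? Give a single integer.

Answer: 21

Derivation:
Step 1: +2 fires, +1 burnt (F count now 2)
Step 2: +2 fires, +2 burnt (F count now 2)
Step 3: +2 fires, +2 burnt (F count now 2)
Step 4: +3 fires, +2 burnt (F count now 3)
Step 5: +4 fires, +3 burnt (F count now 4)
Step 6: +4 fires, +4 burnt (F count now 4)
Step 7: +4 fires, +4 burnt (F count now 4)
Step 8: +0 fires, +4 burnt (F count now 0)
Fire out after step 8
Initially T: 23, now '.': 28
Total burnt (originally-T cells now '.'): 21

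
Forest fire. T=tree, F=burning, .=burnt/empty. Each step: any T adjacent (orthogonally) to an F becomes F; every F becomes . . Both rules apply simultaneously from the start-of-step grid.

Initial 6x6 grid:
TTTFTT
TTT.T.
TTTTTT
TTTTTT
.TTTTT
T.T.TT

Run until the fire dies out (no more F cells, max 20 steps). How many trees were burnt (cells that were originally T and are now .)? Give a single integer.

Answer: 29

Derivation:
Step 1: +2 fires, +1 burnt (F count now 2)
Step 2: +4 fires, +2 burnt (F count now 4)
Step 3: +4 fires, +4 burnt (F count now 4)
Step 4: +6 fires, +4 burnt (F count now 6)
Step 5: +6 fires, +6 burnt (F count now 6)
Step 6: +6 fires, +6 burnt (F count now 6)
Step 7: +1 fires, +6 burnt (F count now 1)
Step 8: +0 fires, +1 burnt (F count now 0)
Fire out after step 8
Initially T: 30, now '.': 35
Total burnt (originally-T cells now '.'): 29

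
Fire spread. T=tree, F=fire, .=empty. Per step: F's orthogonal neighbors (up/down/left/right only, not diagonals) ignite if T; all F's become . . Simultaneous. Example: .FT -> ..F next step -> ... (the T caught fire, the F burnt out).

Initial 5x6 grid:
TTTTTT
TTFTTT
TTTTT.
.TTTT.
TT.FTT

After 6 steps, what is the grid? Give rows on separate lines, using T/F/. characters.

Step 1: 6 trees catch fire, 2 burn out
  TTFTTT
  TF.FTT
  TTFTT.
  .TTFT.
  TT..FT
Step 2: 9 trees catch fire, 6 burn out
  TF.FTT
  F...FT
  TF.FT.
  .TF.F.
  TT...F
Step 3: 6 trees catch fire, 9 burn out
  F...FT
  .....F
  F...F.
  .F....
  TT....
Step 4: 2 trees catch fire, 6 burn out
  .....F
  ......
  ......
  ......
  TF....
Step 5: 1 trees catch fire, 2 burn out
  ......
  ......
  ......
  ......
  F.....
Step 6: 0 trees catch fire, 1 burn out
  ......
  ......
  ......
  ......
  ......

......
......
......
......
......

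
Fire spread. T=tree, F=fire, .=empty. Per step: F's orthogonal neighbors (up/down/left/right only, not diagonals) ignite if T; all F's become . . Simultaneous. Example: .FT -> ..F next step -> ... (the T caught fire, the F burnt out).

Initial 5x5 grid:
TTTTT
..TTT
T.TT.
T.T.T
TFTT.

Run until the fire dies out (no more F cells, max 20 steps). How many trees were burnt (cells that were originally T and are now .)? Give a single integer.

Step 1: +2 fires, +1 burnt (F count now 2)
Step 2: +3 fires, +2 burnt (F count now 3)
Step 3: +2 fires, +3 burnt (F count now 2)
Step 4: +2 fires, +2 burnt (F count now 2)
Step 5: +2 fires, +2 burnt (F count now 2)
Step 6: +3 fires, +2 burnt (F count now 3)
Step 7: +2 fires, +3 burnt (F count now 2)
Step 8: +0 fires, +2 burnt (F count now 0)
Fire out after step 8
Initially T: 17, now '.': 24
Total burnt (originally-T cells now '.'): 16

Answer: 16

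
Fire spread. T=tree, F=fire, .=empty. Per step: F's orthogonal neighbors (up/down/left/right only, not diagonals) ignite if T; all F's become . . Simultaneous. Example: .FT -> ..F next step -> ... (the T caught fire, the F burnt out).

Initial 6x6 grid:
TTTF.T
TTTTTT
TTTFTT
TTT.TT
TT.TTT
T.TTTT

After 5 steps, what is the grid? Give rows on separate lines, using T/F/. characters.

Step 1: 4 trees catch fire, 2 burn out
  TTF..T
  TTTFTT
  TTF.FT
  TTT.TT
  TT.TTT
  T.TTTT
Step 2: 7 trees catch fire, 4 burn out
  TF...T
  TTF.FT
  TF...F
  TTF.FT
  TT.TTT
  T.TTTT
Step 3: 7 trees catch fire, 7 burn out
  F....T
  TF...F
  F.....
  TF...F
  TT.TFT
  T.TTTT
Step 4: 7 trees catch fire, 7 burn out
  .....F
  F.....
  ......
  F.....
  TF.F.F
  T.TTFT
Step 5: 3 trees catch fire, 7 burn out
  ......
  ......
  ......
  ......
  F.....
  T.TF.F

......
......
......
......
F.....
T.TF.F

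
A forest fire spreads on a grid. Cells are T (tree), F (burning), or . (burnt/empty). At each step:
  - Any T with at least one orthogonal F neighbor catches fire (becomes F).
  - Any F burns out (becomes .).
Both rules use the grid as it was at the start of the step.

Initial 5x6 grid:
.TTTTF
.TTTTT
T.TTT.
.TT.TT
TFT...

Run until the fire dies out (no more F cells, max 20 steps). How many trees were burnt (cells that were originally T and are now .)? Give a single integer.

Answer: 18

Derivation:
Step 1: +5 fires, +2 burnt (F count now 5)
Step 2: +3 fires, +5 burnt (F count now 3)
Step 3: +4 fires, +3 burnt (F count now 4)
Step 4: +4 fires, +4 burnt (F count now 4)
Step 5: +2 fires, +4 burnt (F count now 2)
Step 6: +0 fires, +2 burnt (F count now 0)
Fire out after step 6
Initially T: 19, now '.': 29
Total burnt (originally-T cells now '.'): 18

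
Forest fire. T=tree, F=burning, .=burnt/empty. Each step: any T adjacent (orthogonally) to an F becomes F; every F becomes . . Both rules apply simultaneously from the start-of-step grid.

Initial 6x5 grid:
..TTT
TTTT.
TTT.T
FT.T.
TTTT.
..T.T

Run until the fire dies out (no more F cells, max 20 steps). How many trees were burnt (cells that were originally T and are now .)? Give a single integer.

Step 1: +3 fires, +1 burnt (F count now 3)
Step 2: +3 fires, +3 burnt (F count now 3)
Step 3: +3 fires, +3 burnt (F count now 3)
Step 4: +3 fires, +3 burnt (F count now 3)
Step 5: +3 fires, +3 burnt (F count now 3)
Step 6: +1 fires, +3 burnt (F count now 1)
Step 7: +1 fires, +1 burnt (F count now 1)
Step 8: +0 fires, +1 burnt (F count now 0)
Fire out after step 8
Initially T: 19, now '.': 28
Total burnt (originally-T cells now '.'): 17

Answer: 17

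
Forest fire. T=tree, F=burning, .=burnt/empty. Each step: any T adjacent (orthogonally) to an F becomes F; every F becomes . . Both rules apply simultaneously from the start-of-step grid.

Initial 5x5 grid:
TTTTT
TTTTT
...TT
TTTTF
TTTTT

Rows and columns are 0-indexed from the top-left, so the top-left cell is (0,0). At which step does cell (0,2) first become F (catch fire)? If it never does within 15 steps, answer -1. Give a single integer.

Step 1: cell (0,2)='T' (+3 fires, +1 burnt)
Step 2: cell (0,2)='T' (+4 fires, +3 burnt)
Step 3: cell (0,2)='T' (+4 fires, +4 burnt)
Step 4: cell (0,2)='T' (+4 fires, +4 burnt)
Step 5: cell (0,2)='F' (+3 fires, +4 burnt)
  -> target ignites at step 5
Step 6: cell (0,2)='.' (+2 fires, +3 burnt)
Step 7: cell (0,2)='.' (+1 fires, +2 burnt)
Step 8: cell (0,2)='.' (+0 fires, +1 burnt)
  fire out at step 8

5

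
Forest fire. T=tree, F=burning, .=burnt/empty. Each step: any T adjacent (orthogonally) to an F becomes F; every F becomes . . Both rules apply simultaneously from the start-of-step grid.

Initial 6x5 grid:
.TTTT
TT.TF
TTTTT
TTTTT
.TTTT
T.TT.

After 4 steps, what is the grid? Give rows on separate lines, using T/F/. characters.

Step 1: 3 trees catch fire, 1 burn out
  .TTTF
  TT.F.
  TTTTF
  TTTTT
  .TTTT
  T.TT.
Step 2: 3 trees catch fire, 3 burn out
  .TTF.
  TT...
  TTTF.
  TTTTF
  .TTTT
  T.TT.
Step 3: 4 trees catch fire, 3 burn out
  .TF..
  TT...
  TTF..
  TTTF.
  .TTTF
  T.TT.
Step 4: 4 trees catch fire, 4 burn out
  .F...
  TT...
  TF...
  TTF..
  .TTF.
  T.TT.

.F...
TT...
TF...
TTF..
.TTF.
T.TT.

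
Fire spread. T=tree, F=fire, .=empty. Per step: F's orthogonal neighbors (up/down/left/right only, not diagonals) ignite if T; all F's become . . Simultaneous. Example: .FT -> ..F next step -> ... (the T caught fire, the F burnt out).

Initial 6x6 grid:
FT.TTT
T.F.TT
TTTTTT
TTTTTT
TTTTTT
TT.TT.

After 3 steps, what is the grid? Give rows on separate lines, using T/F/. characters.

Step 1: 3 trees catch fire, 2 burn out
  .F.TTT
  F...TT
  TTFTTT
  TTTTTT
  TTTTTT
  TT.TT.
Step 2: 4 trees catch fire, 3 burn out
  ...TTT
  ....TT
  FF.FTT
  TTFTTT
  TTTTTT
  TT.TT.
Step 3: 5 trees catch fire, 4 burn out
  ...TTT
  ....TT
  ....FT
  FF.FTT
  TTFTTT
  TT.TT.

...TTT
....TT
....FT
FF.FTT
TTFTTT
TT.TT.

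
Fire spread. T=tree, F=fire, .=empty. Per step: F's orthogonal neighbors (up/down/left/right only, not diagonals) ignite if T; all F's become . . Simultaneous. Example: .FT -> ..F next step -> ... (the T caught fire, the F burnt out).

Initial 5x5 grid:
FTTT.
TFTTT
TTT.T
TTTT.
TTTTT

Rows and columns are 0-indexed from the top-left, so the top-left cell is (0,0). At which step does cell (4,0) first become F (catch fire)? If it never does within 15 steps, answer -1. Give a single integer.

Step 1: cell (4,0)='T' (+4 fires, +2 burnt)
Step 2: cell (4,0)='T' (+5 fires, +4 burnt)
Step 3: cell (4,0)='T' (+5 fires, +5 burnt)
Step 4: cell (4,0)='F' (+4 fires, +5 burnt)
  -> target ignites at step 4
Step 5: cell (4,0)='.' (+1 fires, +4 burnt)
Step 6: cell (4,0)='.' (+1 fires, +1 burnt)
Step 7: cell (4,0)='.' (+0 fires, +1 burnt)
  fire out at step 7

4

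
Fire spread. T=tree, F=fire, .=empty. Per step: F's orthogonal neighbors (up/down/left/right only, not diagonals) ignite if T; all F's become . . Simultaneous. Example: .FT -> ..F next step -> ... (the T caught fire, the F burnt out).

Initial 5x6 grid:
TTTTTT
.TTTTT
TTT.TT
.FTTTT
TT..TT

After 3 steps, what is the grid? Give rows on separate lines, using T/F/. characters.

Step 1: 3 trees catch fire, 1 burn out
  TTTTTT
  .TTTTT
  TFT.TT
  ..FTTT
  TF..TT
Step 2: 5 trees catch fire, 3 burn out
  TTTTTT
  .FTTTT
  F.F.TT
  ...FTT
  F...TT
Step 3: 3 trees catch fire, 5 burn out
  TFTTTT
  ..FTTT
  ....TT
  ....FT
  ....TT

TFTTTT
..FTTT
....TT
....FT
....TT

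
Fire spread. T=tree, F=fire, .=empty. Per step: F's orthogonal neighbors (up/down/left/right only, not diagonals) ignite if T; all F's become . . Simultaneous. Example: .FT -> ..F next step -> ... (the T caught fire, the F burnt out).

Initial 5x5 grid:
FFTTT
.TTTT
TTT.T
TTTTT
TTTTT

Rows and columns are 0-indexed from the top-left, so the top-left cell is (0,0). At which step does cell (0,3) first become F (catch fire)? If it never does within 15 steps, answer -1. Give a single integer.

Step 1: cell (0,3)='T' (+2 fires, +2 burnt)
Step 2: cell (0,3)='F' (+3 fires, +2 burnt)
  -> target ignites at step 2
Step 3: cell (0,3)='.' (+5 fires, +3 burnt)
Step 4: cell (0,3)='.' (+4 fires, +5 burnt)
Step 5: cell (0,3)='.' (+4 fires, +4 burnt)
Step 6: cell (0,3)='.' (+2 fires, +4 burnt)
Step 7: cell (0,3)='.' (+1 fires, +2 burnt)
Step 8: cell (0,3)='.' (+0 fires, +1 burnt)
  fire out at step 8

2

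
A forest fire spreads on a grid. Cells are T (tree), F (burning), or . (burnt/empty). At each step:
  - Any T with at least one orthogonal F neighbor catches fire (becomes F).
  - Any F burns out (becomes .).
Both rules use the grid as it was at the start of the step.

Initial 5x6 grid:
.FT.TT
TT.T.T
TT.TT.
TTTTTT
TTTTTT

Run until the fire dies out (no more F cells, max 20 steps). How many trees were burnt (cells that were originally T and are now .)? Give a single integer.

Step 1: +2 fires, +1 burnt (F count now 2)
Step 2: +2 fires, +2 burnt (F count now 2)
Step 3: +2 fires, +2 burnt (F count now 2)
Step 4: +3 fires, +2 burnt (F count now 3)
Step 5: +3 fires, +3 burnt (F count now 3)
Step 6: +3 fires, +3 burnt (F count now 3)
Step 7: +4 fires, +3 burnt (F count now 4)
Step 8: +1 fires, +4 burnt (F count now 1)
Step 9: +0 fires, +1 burnt (F count now 0)
Fire out after step 9
Initially T: 23, now '.': 27
Total burnt (originally-T cells now '.'): 20

Answer: 20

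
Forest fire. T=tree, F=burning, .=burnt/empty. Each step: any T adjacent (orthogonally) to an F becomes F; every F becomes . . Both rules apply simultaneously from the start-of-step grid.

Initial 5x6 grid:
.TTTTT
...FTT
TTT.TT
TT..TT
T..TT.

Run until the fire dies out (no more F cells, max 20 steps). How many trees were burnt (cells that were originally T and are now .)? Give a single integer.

Answer: 13

Derivation:
Step 1: +2 fires, +1 burnt (F count now 2)
Step 2: +4 fires, +2 burnt (F count now 4)
Step 3: +4 fires, +4 burnt (F count now 4)
Step 4: +2 fires, +4 burnt (F count now 2)
Step 5: +1 fires, +2 burnt (F count now 1)
Step 6: +0 fires, +1 burnt (F count now 0)
Fire out after step 6
Initially T: 19, now '.': 24
Total burnt (originally-T cells now '.'): 13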